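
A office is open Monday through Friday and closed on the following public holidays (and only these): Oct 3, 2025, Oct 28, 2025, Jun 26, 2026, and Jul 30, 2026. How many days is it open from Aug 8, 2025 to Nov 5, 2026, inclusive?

Aug 8, 2025 is a Friday.
From Aug 8, 2025 to Nov 5, 2026 is 455 days inclusive.
455 = 7 × 65, so the span is exactly 65 full weeks.
Each full week contributes 5 weekdays (Mon–Fri): 65 × 5 = 325.
Holidays: Oct 3, 2025 (Fri); Oct 28, 2025 (Tue); Jun 26, 2026 (Fri); Jul 30, 2026 (Thu).
All 4 holidays fall on weekdays, so subtract 4.
Business days: 325 − 4 = 321.

321 business days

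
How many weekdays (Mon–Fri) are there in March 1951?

March 1, 1951 is a Thursday.
That's 31 days from start to end, counting both.
31 = 7 × 4 + 3, so there are 4 full weeks plus 3 extra days.
Each full week contributes 5 weekdays (Mon–Fri): 4 × 5 = 20.
The 3 extra days are Thu, Fri, Sat — 2 of them qualify.
Total: 20 + 2 = 22.

22 weekdays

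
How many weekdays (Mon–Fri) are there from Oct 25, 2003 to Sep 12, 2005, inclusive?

Oct 25, 2003 is a Saturday.
From Oct 25, 2003 to Sep 12, 2005 is 689 days inclusive.
689 = 7 × 98 + 3, so there are 98 full weeks plus 3 extra days.
Each full week contributes 5 weekdays (Mon–Fri): 98 × 5 = 490.
The 3 extra days are Sat, Sun, Mon — 1 of them qualifies.
Total: 490 + 1 = 491.

491 weekdays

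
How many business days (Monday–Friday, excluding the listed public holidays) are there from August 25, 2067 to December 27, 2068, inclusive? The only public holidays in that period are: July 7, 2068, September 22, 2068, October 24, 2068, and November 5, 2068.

349

August 25, 2067 is a Thursday.
The range spans 491 days (inclusive of both endpoints).
491 = 7 × 70 + 1, so there are 70 full weeks plus 1 extra day.
Each full week contributes 5 weekdays (Mon–Fri): 70 × 5 = 350.
The 1 extra day is Thu — 1 of them qualifies.
Total: 350 + 1 = 351.
Holidays: July 7, 2068 (Sat); September 22, 2068 (Sat); October 24, 2068 (Wed); November 5, 2068 (Mon).
2 of the 4 holidays fall on weekdays; the rest are weekends and were already excluded.
Business days: 351 − 2 = 349.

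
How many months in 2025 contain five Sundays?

4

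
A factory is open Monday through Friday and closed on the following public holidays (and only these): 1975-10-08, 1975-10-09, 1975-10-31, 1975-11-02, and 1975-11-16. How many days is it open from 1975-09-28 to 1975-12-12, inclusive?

1975-09-28 is a Sunday.
That's 76 days from start to end, counting both.
76 = 7 × 10 + 6, so there are 10 full weeks plus 6 extra days.
Each full week contributes 5 weekdays (Mon–Fri): 10 × 5 = 50.
The 6 extra days are Sunday, Monday, Tuesday, Wednesday, Thursday, Friday — 5 of them qualify.
Total: 50 + 5 = 55.
Holidays: 1975-10-08 (Wed); 1975-10-09 (Thu); 1975-10-31 (Fri); 1975-11-02 (Sun); 1975-11-16 (Sun).
3 of the 5 holidays fall on weekdays; the rest are weekends and were already excluded.
Business days: 55 − 3 = 52.

52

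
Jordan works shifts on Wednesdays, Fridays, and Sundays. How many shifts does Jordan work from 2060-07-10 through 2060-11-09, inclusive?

52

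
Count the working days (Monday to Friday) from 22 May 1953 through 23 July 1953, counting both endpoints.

45

22 May 1953 is a Friday.
The range spans 63 days (inclusive of both endpoints).
63 = 7 × 9, so the span is exactly 9 full weeks.
Each full week contributes 5 weekdays (Mon–Fri): 9 × 5 = 45.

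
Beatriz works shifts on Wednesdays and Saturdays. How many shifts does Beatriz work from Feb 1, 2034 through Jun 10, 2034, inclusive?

Feb 1, 2034 is a Wednesday.
That's 130 days from start to end, counting both.
130 = 7 × 18 + 4, so there are 18 full weeks plus 4 extra days.
Each full week contributes 2 days from the set (Wed, Sat): 18 × 2 = 36.
The 4 extra days are Wednesday, Thursday, Friday, Saturday — 2 of them qualify.
Total: 36 + 2 = 38.

38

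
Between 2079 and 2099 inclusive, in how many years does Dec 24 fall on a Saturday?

2

Day of week of December 24 in each year:
2079: Sun, 2080: Tue, 2081: Wed, 2082: Thu, 2083: Fri, 2084: Sun, 2085: Mon, 2086: Tue, 2087: Wed, 2088: Fri, 2089: Sat ✓, 2090: Sun, 2091: Mon, 2092: Wed, 2093: Thu, 2094: Fri, 2095: Sat ✓, 2096: Mon, 2097: Tue, 2098: Wed, 2099: Thu
Saturdays: 2089, 2095.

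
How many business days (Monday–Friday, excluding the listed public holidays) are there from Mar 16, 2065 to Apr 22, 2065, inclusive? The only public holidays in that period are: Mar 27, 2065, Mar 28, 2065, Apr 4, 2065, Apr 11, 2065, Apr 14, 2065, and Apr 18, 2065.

26

Mar 16, 2065 is a Monday.
The range spans 38 days (inclusive of both endpoints).
38 = 7 × 5 + 3, so there are 5 full weeks plus 3 extra days.
Each full week contributes 5 weekdays (Mon–Fri): 5 × 5 = 25.
The 3 extra days are Mon, Tue, Wed — 3 of them qualify.
Total: 25 + 3 = 28.
Holidays: Mar 27, 2065 (Fri); Mar 28, 2065 (Sat); Apr 4, 2065 (Sat); Apr 11, 2065 (Sat); Apr 14, 2065 (Tue); Apr 18, 2065 (Sat).
2 of the 6 holidays fall on weekdays; the rest are weekends and were already excluded.
Business days: 28 − 2 = 26.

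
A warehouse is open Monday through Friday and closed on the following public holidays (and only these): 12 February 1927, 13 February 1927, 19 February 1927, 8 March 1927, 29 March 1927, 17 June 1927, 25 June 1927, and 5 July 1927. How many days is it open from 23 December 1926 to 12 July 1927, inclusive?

140

23 December 1926 is a Thursday.
From 23 December 1926 to 12 July 1927 is 202 days inclusive.
202 = 7 × 28 + 6, so there are 28 full weeks plus 6 extra days.
Each full week contributes 5 weekdays (Mon–Fri): 28 × 5 = 140.
The 6 extra days are Thursday, Friday, Saturday, Sunday, Monday, Tuesday — 4 of them qualify.
Total: 140 + 4 = 144.
Holidays: 12 February 1927 (Sat); 13 February 1927 (Sun); 19 February 1927 (Sat); 8 March 1927 (Tue); 29 March 1927 (Tue); 17 June 1927 (Fri); 25 June 1927 (Sat); 5 July 1927 (Tue).
4 of the 8 holidays fall on weekdays; the rest are weekends and were already excluded.
Business days: 144 − 4 = 140.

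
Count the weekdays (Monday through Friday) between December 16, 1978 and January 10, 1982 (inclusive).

800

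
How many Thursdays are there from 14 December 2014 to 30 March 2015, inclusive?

15

14 December 2014 is a Sunday.
That's 107 days from start to end, counting both.
107 = 7 × 15 + 2, so there are 15 full weeks plus 2 extra days.
Each full week contributes one Thursday: 15 so far.
The 2 extra days are Sun, Mon — none qualify.
Total: 15 + 0 = 15.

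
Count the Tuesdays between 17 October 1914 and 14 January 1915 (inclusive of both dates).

17 October 1914 is a Saturday.
From 17 October 1914 to 14 January 1915 is 90 days inclusive.
90 = 7 × 12 + 6, so there are 12 full weeks plus 6 extra days.
Each full week contributes one Tuesday: 12 so far.
The 6 extra days are Saturday, Sunday, Monday, Tuesday, Wednesday, Thursday — 1 of them qualifies.
Total: 12 + 1 = 13.

13 Tuesdays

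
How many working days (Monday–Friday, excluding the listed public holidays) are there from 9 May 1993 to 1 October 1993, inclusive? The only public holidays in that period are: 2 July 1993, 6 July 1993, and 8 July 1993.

102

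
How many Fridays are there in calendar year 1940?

52

1 January 1940 is a Monday.
That's 366 days from start to end, counting both.
366 = 7 × 52 + 2, so there are 52 full weeks plus 2 extra days.
Each full week contributes one Friday: 52 so far.
The 2 extra days are Mon, Tue — none qualify.
Total: 52 + 0 = 52.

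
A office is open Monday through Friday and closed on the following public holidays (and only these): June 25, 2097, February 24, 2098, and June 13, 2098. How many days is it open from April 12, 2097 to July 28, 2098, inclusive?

April 12, 2097 is a Friday.
From April 12, 2097 to July 28, 2098 is 473 days inclusive.
473 = 7 × 67 + 4, so there are 67 full weeks plus 4 extra days.
Each full week contributes 5 weekdays (Mon–Fri): 67 × 5 = 335.
The 4 extra days are Friday, Saturday, Sunday, Monday — 2 of them qualify.
Total: 335 + 2 = 337.
Holidays: June 25, 2097 (Tue); February 24, 2098 (Mon); June 13, 2098 (Fri).
All 3 holidays fall on weekdays, so subtract 3.
Business days: 337 − 3 = 334.

334 business days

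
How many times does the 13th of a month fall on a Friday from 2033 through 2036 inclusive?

6

Friday-the-13ths by year:
2033: May
2034: Jan, Oct
2035: Apr, Jul
2036: Jun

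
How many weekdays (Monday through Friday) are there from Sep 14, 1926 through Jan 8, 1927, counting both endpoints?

84

Sep 14, 1926 is a Tuesday.
That's 117 days from start to end, counting both.
117 = 7 × 16 + 5, so there are 16 full weeks plus 5 extra days.
Each full week contributes 5 weekdays (Mon–Fri): 16 × 5 = 80.
The 5 extra days are Tuesday, Wednesday, Thursday, Friday, Saturday — 4 of them qualify.
Total: 80 + 4 = 84.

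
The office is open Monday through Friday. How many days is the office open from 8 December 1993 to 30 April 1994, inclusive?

8 December 1993 is a Wednesday.
That's 144 days from start to end, counting both.
144 = 7 × 20 + 4, so there are 20 full weeks plus 4 extra days.
Each full week contributes 5 weekdays (Mon–Fri): 20 × 5 = 100.
The 4 extra days are Wednesday, Thursday, Friday, Saturday — 3 of them qualify.
Total: 100 + 3 = 103.

103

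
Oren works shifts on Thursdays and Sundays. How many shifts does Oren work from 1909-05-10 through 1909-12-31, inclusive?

1909-05-10 is a Monday.
That's 236 days from start to end, counting both.
236 = 7 × 33 + 5, so there are 33 full weeks plus 5 extra days.
Each full week contributes 2 days from the set (Thu, Sun): 33 × 2 = 66.
The 5 extra days are Monday, Tuesday, Wednesday, Thursday, Friday — 1 of them qualifies.
Total: 66 + 1 = 67.

67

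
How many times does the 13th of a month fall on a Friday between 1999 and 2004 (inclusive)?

Friday-the-13ths by year:
1999: Aug
2000: Oct
2001: Apr, Jul
2002: Sep, Dec
2003: Jun
2004: Feb, Aug

9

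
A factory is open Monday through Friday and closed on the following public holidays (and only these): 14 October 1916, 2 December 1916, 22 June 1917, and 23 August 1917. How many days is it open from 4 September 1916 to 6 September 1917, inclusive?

4 September 1916 is a Monday.
The range spans 368 days (inclusive of both endpoints).
368 = 7 × 52 + 4, so there are 52 full weeks plus 4 extra days.
Each full week contributes 5 weekdays (Mon–Fri): 52 × 5 = 260.
The 4 extra days are Monday, Tuesday, Wednesday, Thursday — 4 of them qualify.
Total: 260 + 4 = 264.
Holidays: 14 October 1916 (Sat); 2 December 1916 (Sat); 22 June 1917 (Fri); 23 August 1917 (Thu).
2 of the 4 holidays fall on weekdays; the rest are weekends and were already excluded.
Business days: 264 − 2 = 262.

262 working days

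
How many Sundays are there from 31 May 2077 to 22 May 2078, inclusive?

51 Sundays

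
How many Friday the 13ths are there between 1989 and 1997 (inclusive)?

15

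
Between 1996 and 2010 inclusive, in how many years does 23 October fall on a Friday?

2

Day of week of October 23 in each year:
1996: Wed, 1997: Thu, 1998: Fri ✓, 1999: Sat, 2000: Mon, 2001: Tue, 2002: Wed, 2003: Thu, 2004: Sat, 2005: Sun, 2006: Mon, 2007: Tue, 2008: Thu, 2009: Fri ✓, 2010: Sat
Fridays: 1998, 2009.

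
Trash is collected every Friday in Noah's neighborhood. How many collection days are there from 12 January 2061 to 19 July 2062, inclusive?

12 January 2061 is a Wednesday.
From 12 January 2061 to 19 July 2062 is 554 days inclusive.
554 = 7 × 79 + 1, so there are 79 full weeks plus 1 extra day.
Each full week contributes one Friday: 79 so far.
The 1 extra day is Wednesday — none qualify.
Total: 79 + 0 = 79.

79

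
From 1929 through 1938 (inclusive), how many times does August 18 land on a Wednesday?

Day of week of August 18 in each year:
1929: Sun, 1930: Mon, 1931: Tue, 1932: Thu, 1933: Fri, 1934: Sat, 1935: Sun, 1936: Tue, 1937: Wed ✓, 1938: Thu
Wednesdays: 1937.

1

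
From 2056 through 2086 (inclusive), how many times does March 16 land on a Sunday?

Day of week of March 16 in each year:
2056: Thu, 2057: Fri, 2058: Sat, 2059: Sun ✓, 2060: Tue, 2061: Wed, 2062: Thu, 2063: Fri, 2064: Sun ✓, 2065: Mon, 2066: Tue, 2067: Wed, 2068: Fri, 2069: Sat, 2070: Sun ✓, 2071: Mon, 2072: Wed, 2073: Thu, 2074: Fri, 2075: Sat, 2076: Mon, 2077: Tue, 2078: Wed, 2079: Thu, 2080: Sat, 2081: Sun ✓, 2082: Mon, 2083: Tue, 2084: Thu, 2085: Fri, 2086: Sat
Sundays: 2059, 2064, 2070, 2081.

4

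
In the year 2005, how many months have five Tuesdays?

A month has five Tuesdays exactly when Tuesday falls within its first (length − 28) days.
Jan: 31 days, starts Sat → 5 of Sat, Sun, Mon
Feb: 28 days, starts Tue → 5 of (none)
Mar: 31 days, starts Tue → 5 of Tue, Wed, Thu ✓
Apr: 30 days, starts Fri → 5 of Fri, Sat
May: 31 days, starts Sun → 5 of Sun, Mon, Tue ✓
Jun: 30 days, starts Wed → 5 of Wed, Thu
Jul: 31 days, starts Fri → 5 of Fri, Sat, Sun
Aug: 31 days, starts Mon → 5 of Mon, Tue, Wed ✓
Sep: 30 days, starts Thu → 5 of Thu, Fri
Oct: 31 days, starts Sat → 5 of Sat, Sun, Mon
Nov: 30 days, starts Tue → 5 of Tue, Wed ✓
Dec: 31 days, starts Thu → 5 of Thu, Fri, Sat
Months with five Tuesdays: Mar, May, Aug, Nov.

4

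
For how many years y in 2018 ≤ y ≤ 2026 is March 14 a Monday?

1

Day of week of March 14 in each year:
2018: Wed, 2019: Thu, 2020: Sat, 2021: Sun, 2022: Mon ✓, 2023: Tue, 2024: Thu, 2025: Fri, 2026: Sat
Mondays: 2022.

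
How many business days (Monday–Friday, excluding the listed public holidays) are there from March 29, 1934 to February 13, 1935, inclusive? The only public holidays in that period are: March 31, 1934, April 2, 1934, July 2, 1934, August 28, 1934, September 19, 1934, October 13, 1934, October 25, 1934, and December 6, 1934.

March 29, 1934 is a Thursday.
From March 29, 1934 to February 13, 1935 is 322 days inclusive.
322 = 7 × 46, so the span is exactly 46 full weeks.
Each full week contributes 5 weekdays (Mon–Fri): 46 × 5 = 230.
Total: 230.
Holidays: March 31, 1934 (Sat); April 2, 1934 (Mon); July 2, 1934 (Mon); August 28, 1934 (Tue); September 19, 1934 (Wed); October 13, 1934 (Sat); October 25, 1934 (Thu); December 6, 1934 (Thu).
6 of the 8 holidays fall on weekdays; the rest are weekends and were already excluded.
Business days: 230 − 6 = 224.

224 business days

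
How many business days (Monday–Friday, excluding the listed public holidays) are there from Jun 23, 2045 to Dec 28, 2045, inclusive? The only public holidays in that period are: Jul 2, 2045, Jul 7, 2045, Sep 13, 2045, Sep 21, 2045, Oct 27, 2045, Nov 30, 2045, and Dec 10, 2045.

Jun 23, 2045 is a Friday.
That's 189 days from start to end, counting both.
189 = 7 × 27, so the span is exactly 27 full weeks.
Each full week contributes 5 weekdays (Mon–Fri): 27 × 5 = 135.
Holidays: Jul 2, 2045 (Sun); Jul 7, 2045 (Fri); Sep 13, 2045 (Wed); Sep 21, 2045 (Thu); Oct 27, 2045 (Fri); Nov 30, 2045 (Thu); Dec 10, 2045 (Sun).
5 of the 7 holidays fall on weekdays; the rest are weekends and were already excluded.
Business days: 135 − 5 = 130.

130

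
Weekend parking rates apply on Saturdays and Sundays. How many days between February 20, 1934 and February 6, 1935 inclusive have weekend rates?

100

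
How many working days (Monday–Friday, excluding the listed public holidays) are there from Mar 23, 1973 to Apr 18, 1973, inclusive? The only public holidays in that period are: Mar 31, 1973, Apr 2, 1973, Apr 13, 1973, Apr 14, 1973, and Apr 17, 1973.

Mar 23, 1973 is a Friday.
The range spans 27 days (inclusive of both endpoints).
27 = 7 × 3 + 6, so there are 3 full weeks plus 6 extra days.
Each full week contributes 5 weekdays (Mon–Fri): 3 × 5 = 15.
The 6 extra days are Fri, Sat, Sun, Mon, Tue, Wed — 4 of them qualify.
Total: 15 + 4 = 19.
Holidays: Mar 31, 1973 (Sat); Apr 2, 1973 (Mon); Apr 13, 1973 (Fri); Apr 14, 1973 (Sat); Apr 17, 1973 (Tue).
3 of the 5 holidays fall on weekdays; the rest are weekends and were already excluded.
Business days: 19 − 3 = 16.

16 working days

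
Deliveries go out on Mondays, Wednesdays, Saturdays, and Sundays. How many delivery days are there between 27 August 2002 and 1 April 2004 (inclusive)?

333

27 August 2002 is a Tuesday.
From 27 August 2002 to 1 April 2004 is 584 days inclusive.
584 = 7 × 83 + 3, so there are 83 full weeks plus 3 extra days.
Each full week contributes 4 days from the set (Mon, Wed, Sat, Sun): 83 × 4 = 332.
The 3 extra days are Tue, Wed, Thu — 1 of them qualifies.
Total: 332 + 1 = 333.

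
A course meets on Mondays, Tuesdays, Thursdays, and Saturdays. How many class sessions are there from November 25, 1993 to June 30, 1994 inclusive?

125

November 25, 1993 is a Thursday.
The range spans 218 days (inclusive of both endpoints).
218 = 7 × 31 + 1, so there are 31 full weeks plus 1 extra day.
Each full week contributes 4 days from the set (Mon, Tue, Thu, Sat): 31 × 4 = 124.
The 1 extra day is Thursday — 1 of them qualifies.
Total: 124 + 1 = 125.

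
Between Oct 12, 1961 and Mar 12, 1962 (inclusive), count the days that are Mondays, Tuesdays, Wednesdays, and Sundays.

86

Oct 12, 1961 is a Thursday.
That's 152 days from start to end, counting both.
152 = 7 × 21 + 5, so there are 21 full weeks plus 5 extra days.
Each full week contributes 4 days from the set (Mon, Tue, Wed, Sun): 21 × 4 = 84.
The 5 extra days are Thursday, Friday, Saturday, Sunday, Monday — 2 of them qualify.
Total: 84 + 2 = 86.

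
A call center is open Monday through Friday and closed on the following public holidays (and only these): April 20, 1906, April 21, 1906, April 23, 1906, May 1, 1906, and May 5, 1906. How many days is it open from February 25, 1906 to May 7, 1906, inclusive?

February 25, 1906 is a Sunday.
From February 25, 1906 to May 7, 1906 is 72 days inclusive.
72 = 7 × 10 + 2, so there are 10 full weeks plus 2 extra days.
Each full week contributes 5 weekdays (Mon–Fri): 10 × 5 = 50.
The 2 extra days are Sun, Mon — 1 of them qualifies.
Total: 50 + 1 = 51.
Holidays: April 20, 1906 (Fri); April 21, 1906 (Sat); April 23, 1906 (Mon); May 1, 1906 (Tue); May 5, 1906 (Sat).
3 of the 5 holidays fall on weekdays; the rest are weekends and were already excluded.
Business days: 51 − 3 = 48.

48 working days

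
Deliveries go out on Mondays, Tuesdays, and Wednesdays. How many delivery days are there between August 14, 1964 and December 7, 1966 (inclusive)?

August 14, 1964 is a Friday.
From August 14, 1964 to December 7, 1966 is 846 days inclusive.
846 = 7 × 120 + 6, so there are 120 full weeks plus 6 extra days.
Each full week contributes 3 days from the set (Mon, Tue, Wed): 120 × 3 = 360.
The 6 extra days are Fri, Sat, Sun, Mon, Tue, Wed — 3 of them qualify.
Total: 360 + 3 = 363.

363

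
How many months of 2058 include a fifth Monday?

4

A month has five Mondays exactly when Monday falls within its first (length − 28) days.
Jan: 31 days, starts Tue → 5 of Tue, Wed, Thu
Feb: 28 days, starts Fri → 5 of (none)
Mar: 31 days, starts Fri → 5 of Fri, Sat, Sun
Apr: 30 days, starts Mon → 5 of Mon, Tue ✓
May: 31 days, starts Wed → 5 of Wed, Thu, Fri
Jun: 30 days, starts Sat → 5 of Sat, Sun
Jul: 31 days, starts Mon → 5 of Mon, Tue, Wed ✓
Aug: 31 days, starts Thu → 5 of Thu, Fri, Sat
Sep: 30 days, starts Sun → 5 of Sun, Mon ✓
Oct: 31 days, starts Tue → 5 of Tue, Wed, Thu
Nov: 30 days, starts Fri → 5 of Fri, Sat
Dec: 31 days, starts Sun → 5 of Sun, Mon, Tue ✓
Months with five Mondays: Apr, Jul, Sep, Dec.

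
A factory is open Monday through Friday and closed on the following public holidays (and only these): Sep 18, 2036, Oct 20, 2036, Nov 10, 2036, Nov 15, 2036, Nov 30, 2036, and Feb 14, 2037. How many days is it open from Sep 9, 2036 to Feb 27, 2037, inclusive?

Sep 9, 2036 is a Tuesday.
That's 172 days from start to end, counting both.
172 = 7 × 24 + 4, so there are 24 full weeks plus 4 extra days.
Each full week contributes 5 weekdays (Mon–Fri): 24 × 5 = 120.
The 4 extra days are Tue, Wed, Thu, Fri — 4 of them qualify.
Total: 120 + 4 = 124.
Holidays: Sep 18, 2036 (Thu); Oct 20, 2036 (Mon); Nov 10, 2036 (Mon); Nov 15, 2036 (Sat); Nov 30, 2036 (Sun); Feb 14, 2037 (Sat).
3 of the 6 holidays fall on weekdays; the rest are weekends and were already excluded.
Business days: 124 − 3 = 121.

121 business days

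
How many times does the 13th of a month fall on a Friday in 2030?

2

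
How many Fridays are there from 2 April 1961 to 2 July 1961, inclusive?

13

2 April 1961 is a Sunday.
From 2 April 1961 to 2 July 1961 is 92 days inclusive.
92 = 7 × 13 + 1, so there are 13 full weeks plus 1 extra day.
Each full week contributes one Friday: 13 so far.
The 1 extra day is Sunday — none qualify.
Total: 13 + 0 = 13.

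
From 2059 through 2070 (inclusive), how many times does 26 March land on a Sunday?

Day of week of March 26 in each year:
2059: Wed, 2060: Fri, 2061: Sat, 2062: Sun ✓, 2063: Mon, 2064: Wed, 2065: Thu, 2066: Fri, 2067: Sat, 2068: Mon, 2069: Tue, 2070: Wed
Sundays: 2062.

1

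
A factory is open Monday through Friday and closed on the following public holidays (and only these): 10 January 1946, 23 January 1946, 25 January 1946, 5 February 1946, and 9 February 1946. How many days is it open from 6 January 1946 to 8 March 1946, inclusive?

6 January 1946 is a Sunday.
From 6 January 1946 to 8 March 1946 is 62 days inclusive.
62 = 7 × 8 + 6, so there are 8 full weeks plus 6 extra days.
Each full week contributes 5 weekdays (Mon–Fri): 8 × 5 = 40.
The 6 extra days are Sunday, Monday, Tuesday, Wednesday, Thursday, Friday — 5 of them qualify.
Total: 40 + 5 = 45.
Holidays: 10 January 1946 (Thu); 23 January 1946 (Wed); 25 January 1946 (Fri); 5 February 1946 (Tue); 9 February 1946 (Sat).
4 of the 5 holidays fall on weekdays; the rest are weekends and were already excluded.
Business days: 45 − 4 = 41.

41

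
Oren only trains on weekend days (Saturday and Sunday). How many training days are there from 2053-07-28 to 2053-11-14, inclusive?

2053-07-28 is a Monday.
The range spans 110 days (inclusive of both endpoints).
110 = 7 × 15 + 5, so there are 15 full weeks plus 5 extra days.
Each full week contributes 2 weekend days (Sat, Sun): 15 × 2 = 30.
The 5 extra days are Monday, Tuesday, Wednesday, Thursday, Friday — none qualify.
Total: 30 + 0 = 30.

30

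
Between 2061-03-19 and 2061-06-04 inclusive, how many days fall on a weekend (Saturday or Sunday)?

23

2061-03-19 is a Saturday.
From 2061-03-19 to 2061-06-04 is 78 days inclusive.
78 = 7 × 11 + 1, so there are 11 full weeks plus 1 extra day.
Each full week contributes 2 weekend days (Sat, Sun): 11 × 2 = 22.
The 1 extra day is Sat — 1 of them qualifies.
Total: 22 + 1 = 23.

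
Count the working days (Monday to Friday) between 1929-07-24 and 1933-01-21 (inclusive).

913 weekdays

1929-07-24 is a Wednesday.
That's 1278 days from start to end, counting both.
1278 = 7 × 182 + 4, so there are 182 full weeks plus 4 extra days.
Each full week contributes 5 weekdays (Mon–Fri): 182 × 5 = 910.
The 4 extra days are Wed, Thu, Fri, Sat — 3 of them qualify.
Total: 910 + 3 = 913.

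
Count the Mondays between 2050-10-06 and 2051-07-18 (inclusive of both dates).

41

2050-10-06 is a Thursday.
That's 286 days from start to end, counting both.
286 = 7 × 40 + 6, so there are 40 full weeks plus 6 extra days.
Each full week contributes one Monday: 40 so far.
The 6 extra days are Thu, Fri, Sat, Sun, Mon, Tue — 1 of them qualifies.
Total: 40 + 1 = 41.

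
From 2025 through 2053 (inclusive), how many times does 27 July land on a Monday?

Day of week of July 27 in each year:
2025: Sun, 2026: Mon ✓, 2027: Tue, 2028: Thu, 2029: Fri, 2030: Sat, 2031: Sun, 2032: Tue, 2033: Wed, 2034: Thu, 2035: Fri, 2036: Sun, 2037: Mon ✓, 2038: Tue, 2039: Wed, 2040: Fri, 2041: Sat, 2042: Sun, 2043: Mon ✓, 2044: Wed, 2045: Thu, 2046: Fri, 2047: Sat, 2048: Mon ✓, 2049: Tue, 2050: Wed, 2051: Thu, 2052: Sat, 2053: Sun
Mondays: 2026, 2037, 2043, 2048.

4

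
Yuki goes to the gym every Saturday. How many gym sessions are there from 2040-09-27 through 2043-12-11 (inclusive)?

167 Saturdays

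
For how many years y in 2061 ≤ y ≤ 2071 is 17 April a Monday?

1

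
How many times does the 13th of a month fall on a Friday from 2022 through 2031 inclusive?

Friday-the-13ths by year:
2022: May
2023: Jan, Oct
2024: Sep, Dec
2025: Jun
2026: Feb, Mar, Nov
2027: Aug
2028: Oct
2029: Apr, Jul
2030: Sep, Dec
2031: Jun

16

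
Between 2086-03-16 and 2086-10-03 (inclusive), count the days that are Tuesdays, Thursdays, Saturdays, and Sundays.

116

2086-03-16 is a Saturday.
That's 202 days from start to end, counting both.
202 = 7 × 28 + 6, so there are 28 full weeks plus 6 extra days.
Each full week contributes 4 days from the set (Tue, Thu, Sat, Sun): 28 × 4 = 112.
The 6 extra days are Sat, Sun, Mon, Tue, Wed, Thu — 4 of them qualify.
Total: 112 + 4 = 116.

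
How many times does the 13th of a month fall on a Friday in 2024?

The 13th falls on a Friday when the month's 13th has weekday Fri.
Jan 13 is Sat; Feb 13 is Tue; Mar 13 is Wed; Apr 13 is Sat; May 13 is Mon; Jun 13 is Thu; Jul 13 is Sat; Aug 13 is Tue; Sep 13 is Fri ✓; Oct 13 is Sun; Nov 13 is Wed; Dec 13 is Fri ✓.
Friday the 13ths: Sep, Dec.

2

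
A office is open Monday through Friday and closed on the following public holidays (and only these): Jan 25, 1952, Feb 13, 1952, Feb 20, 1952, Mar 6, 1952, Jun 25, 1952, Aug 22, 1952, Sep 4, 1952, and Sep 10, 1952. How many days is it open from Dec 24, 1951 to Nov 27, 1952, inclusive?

236

Dec 24, 1951 is a Monday.
That's 340 days from start to end, counting both.
340 = 7 × 48 + 4, so there are 48 full weeks plus 4 extra days.
Each full week contributes 5 weekdays (Mon–Fri): 48 × 5 = 240.
The 4 extra days are Monday, Tuesday, Wednesday, Thursday — 4 of them qualify.
Total: 240 + 4 = 244.
Holidays: Jan 25, 1952 (Fri); Feb 13, 1952 (Wed); Feb 20, 1952 (Wed); Mar 6, 1952 (Thu); Jun 25, 1952 (Wed); Aug 22, 1952 (Fri); Sep 4, 1952 (Thu); Sep 10, 1952 (Wed).
All 8 holidays fall on weekdays, so subtract 8.
Business days: 244 − 8 = 236.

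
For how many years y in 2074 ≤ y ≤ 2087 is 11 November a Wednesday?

2

Day of week of November 11 in each year:
2074: Sun, 2075: Mon, 2076: Wed ✓, 2077: Thu, 2078: Fri, 2079: Sat, 2080: Mon, 2081: Tue, 2082: Wed ✓, 2083: Thu, 2084: Sat, 2085: Sun, 2086: Mon, 2087: Tue
Wednesdays: 2076, 2082.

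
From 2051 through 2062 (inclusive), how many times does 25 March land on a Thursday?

Day of week of March 25 in each year:
2051: Sat, 2052: Mon, 2053: Tue, 2054: Wed, 2055: Thu ✓, 2056: Sat, 2057: Sun, 2058: Mon, 2059: Tue, 2060: Thu ✓, 2061: Fri, 2062: Sat
Thursdays: 2055, 2060.

2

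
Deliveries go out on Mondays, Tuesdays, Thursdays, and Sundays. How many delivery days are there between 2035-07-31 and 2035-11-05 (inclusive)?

2035-07-31 is a Tuesday.
The range spans 98 days (inclusive of both endpoints).
98 = 7 × 14, so the span is exactly 14 full weeks.
Each full week contributes 4 days from the set (Mon, Tue, Thu, Sun): 14 × 4 = 56.

56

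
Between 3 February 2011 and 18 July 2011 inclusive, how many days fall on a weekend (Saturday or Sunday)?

3 February 2011 is a Thursday.
The range spans 166 days (inclusive of both endpoints).
166 = 7 × 23 + 5, so there are 23 full weeks plus 5 extra days.
Each full week contributes 2 weekend days (Sat, Sun): 23 × 2 = 46.
The 5 extra days are Thursday, Friday, Saturday, Sunday, Monday — 2 of them qualify.
Total: 46 + 2 = 48.

48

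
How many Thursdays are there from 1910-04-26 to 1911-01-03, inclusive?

36 Thursdays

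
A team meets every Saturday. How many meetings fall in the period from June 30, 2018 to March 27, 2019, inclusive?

June 30, 2018 is a Saturday.
That's 271 days from start to end, counting both.
271 = 7 × 38 + 5, so there are 38 full weeks plus 5 extra days.
Each full week contributes one Saturday: 38 so far.
The 5 extra days are Sat, Sun, Mon, Tue, Wed — 1 of them qualifies.
Total: 38 + 1 = 39.

39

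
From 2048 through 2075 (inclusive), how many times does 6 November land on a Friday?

4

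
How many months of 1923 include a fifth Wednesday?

4

A month has five Wednesdays exactly when Wednesday falls within its first (length − 28) days.
Jan: 31 days, starts Mon → 5 of Mon, Tue, Wed ✓
Feb: 28 days, starts Thu → 5 of (none)
Mar: 31 days, starts Thu → 5 of Thu, Fri, Sat
Apr: 30 days, starts Sun → 5 of Sun, Mon
May: 31 days, starts Tue → 5 of Tue, Wed, Thu ✓
Jun: 30 days, starts Fri → 5 of Fri, Sat
Jul: 31 days, starts Sun → 5 of Sun, Mon, Tue
Aug: 31 days, starts Wed → 5 of Wed, Thu, Fri ✓
Sep: 30 days, starts Sat → 5 of Sat, Sun
Oct: 31 days, starts Mon → 5 of Mon, Tue, Wed ✓
Nov: 30 days, starts Thu → 5 of Thu, Fri
Dec: 31 days, starts Sat → 5 of Sat, Sun, Mon
Months with five Wednesdays: Jan, May, Aug, Oct.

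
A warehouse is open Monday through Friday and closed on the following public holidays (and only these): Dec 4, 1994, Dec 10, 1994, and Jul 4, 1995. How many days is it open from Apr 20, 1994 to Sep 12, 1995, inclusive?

364

Apr 20, 1994 is a Wednesday.
From Apr 20, 1994 to Sep 12, 1995 is 511 days inclusive.
511 = 7 × 73, so the span is exactly 73 full weeks.
Each full week contributes 5 weekdays (Mon–Fri): 73 × 5 = 365.
Total: 365.
Holidays: Dec 4, 1994 (Sun); Dec 10, 1994 (Sat); Jul 4, 1995 (Tue).
1 of the 3 holidays fall on weekdays; the rest are weekends and were already excluded.
Business days: 365 − 1 = 364.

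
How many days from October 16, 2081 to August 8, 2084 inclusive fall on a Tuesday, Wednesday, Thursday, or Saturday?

October 16, 2081 is a Thursday.
That's 1028 days from start to end, counting both.
1028 = 7 × 146 + 6, so there are 146 full weeks plus 6 extra days.
Each full week contributes 4 days from the set (Tue, Wed, Thu, Sat): 146 × 4 = 584.
The 6 extra days are Thursday, Friday, Saturday, Sunday, Monday, Tuesday — 3 of them qualify.
Total: 584 + 3 = 587.

587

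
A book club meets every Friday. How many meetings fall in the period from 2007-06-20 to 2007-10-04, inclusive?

2007-06-20 is a Wednesday.
That's 107 days from start to end, counting both.
107 = 7 × 15 + 2, so there are 15 full weeks plus 2 extra days.
Each full week contributes one Friday: 15 so far.
The 2 extra days are Wed, Thu — none qualify.
Total: 15 + 0 = 15.

15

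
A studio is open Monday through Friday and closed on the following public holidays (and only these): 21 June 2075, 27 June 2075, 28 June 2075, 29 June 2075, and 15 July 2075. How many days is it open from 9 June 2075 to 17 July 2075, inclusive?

24 working days

9 June 2075 is a Sunday.
That's 39 days from start to end, counting both.
39 = 7 × 5 + 4, so there are 5 full weeks plus 4 extra days.
Each full week contributes 5 weekdays (Mon–Fri): 5 × 5 = 25.
The 4 extra days are Sunday, Monday, Tuesday, Wednesday — 3 of them qualify.
Total: 25 + 3 = 28.
Holidays: 21 June 2075 (Fri); 27 June 2075 (Thu); 28 June 2075 (Fri); 29 June 2075 (Sat); 15 July 2075 (Mon).
4 of the 5 holidays fall on weekdays; the rest are weekends and were already excluded.
Business days: 28 − 4 = 24.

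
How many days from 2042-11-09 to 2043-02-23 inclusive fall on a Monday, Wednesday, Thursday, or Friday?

61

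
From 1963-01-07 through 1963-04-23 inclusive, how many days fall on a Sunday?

15

1963-01-07 is a Monday.
That's 107 days from start to end, counting both.
107 = 7 × 15 + 2, so there are 15 full weeks plus 2 extra days.
Each full week contributes one Sunday: 15 so far.
The 2 extra days are Monday, Tuesday — none qualify.
Total: 15 + 0 = 15.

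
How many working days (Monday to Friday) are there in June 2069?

20

Jun 1, 2069 is a Saturday.
From Jun 1, 2069 to Jun 30, 2069 is 30 days inclusive.
30 = 7 × 4 + 2, so there are 4 full weeks plus 2 extra days.
Each full week contributes 5 weekdays (Mon–Fri): 4 × 5 = 20.
The 2 extra days are Saturday, Sunday — none qualify.
Total: 20 + 0 = 20.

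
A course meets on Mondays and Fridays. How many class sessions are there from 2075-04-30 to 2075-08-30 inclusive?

35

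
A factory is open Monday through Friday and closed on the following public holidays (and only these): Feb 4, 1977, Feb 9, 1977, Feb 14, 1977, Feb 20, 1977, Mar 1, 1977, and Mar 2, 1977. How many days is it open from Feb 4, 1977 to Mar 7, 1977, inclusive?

Feb 4, 1977 is a Friday.
That's 32 days from start to end, counting both.
32 = 7 × 4 + 4, so there are 4 full weeks plus 4 extra days.
Each full week contributes 5 weekdays (Mon–Fri): 4 × 5 = 20.
The 4 extra days are Fri, Sat, Sun, Mon — 2 of them qualify.
Total: 20 + 2 = 22.
Holidays: Feb 4, 1977 (Fri); Feb 9, 1977 (Wed); Feb 14, 1977 (Mon); Feb 20, 1977 (Sun); Mar 1, 1977 (Tue); Mar 2, 1977 (Wed).
5 of the 6 holidays fall on weekdays; the rest are weekends and were already excluded.
Business days: 22 − 5 = 17.

17 business days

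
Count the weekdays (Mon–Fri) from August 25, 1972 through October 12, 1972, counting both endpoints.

35 weekdays

August 25, 1972 is a Friday.
The range spans 49 days (inclusive of both endpoints).
49 = 7 × 7, so the span is exactly 7 full weeks.
Each full week contributes 5 weekdays (Mon–Fri): 7 × 5 = 35.
Total: 35.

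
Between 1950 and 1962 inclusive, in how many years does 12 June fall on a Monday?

2

Day of week of June 12 in each year:
1950: Mon ✓, 1951: Tue, 1952: Thu, 1953: Fri, 1954: Sat, 1955: Sun, 1956: Tue, 1957: Wed, 1958: Thu, 1959: Fri, 1960: Sun, 1961: Mon ✓, 1962: Tue
Mondays: 1950, 1961.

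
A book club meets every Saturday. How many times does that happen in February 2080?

4

Feb 1, 2080 is a Thursday.
That's 29 days from start to end, counting both.
29 = 7 × 4 + 1, so there are 4 full weeks plus 1 extra day.
Each full week contributes one Saturday: 4 so far.
The 1 extra day is Thursday — none qualify.
Total: 4 + 0 = 4.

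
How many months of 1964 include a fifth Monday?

4

A month has five Mondays exactly when Monday falls within its first (length − 28) days.
Jan: 31 days, starts Wed → 5 of Wed, Thu, Fri
Feb: 29 days, starts Sat → 5 of Sat
Mar: 31 days, starts Sun → 5 of Sun, Mon, Tue ✓
Apr: 30 days, starts Wed → 5 of Wed, Thu
May: 31 days, starts Fri → 5 of Fri, Sat, Sun
Jun: 30 days, starts Mon → 5 of Mon, Tue ✓
Jul: 31 days, starts Wed → 5 of Wed, Thu, Fri
Aug: 31 days, starts Sat → 5 of Sat, Sun, Mon ✓
Sep: 30 days, starts Tue → 5 of Tue, Wed
Oct: 31 days, starts Thu → 5 of Thu, Fri, Sat
Nov: 30 days, starts Sun → 5 of Sun, Mon ✓
Dec: 31 days, starts Tue → 5 of Tue, Wed, Thu
Months with five Mondays: Mar, Jun, Aug, Nov.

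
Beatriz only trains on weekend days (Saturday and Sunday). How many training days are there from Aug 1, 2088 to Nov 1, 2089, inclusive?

131

Aug 1, 2088 is a Sunday.
That's 458 days from start to end, counting both.
458 = 7 × 65 + 3, so there are 65 full weeks plus 3 extra days.
Each full week contributes 2 weekend days (Sat, Sun): 65 × 2 = 130.
The 3 extra days are Sunday, Monday, Tuesday — 1 of them qualifies.
Total: 130 + 1 = 131.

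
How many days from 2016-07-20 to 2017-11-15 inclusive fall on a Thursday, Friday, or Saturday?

2016-07-20 is a Wednesday.
The range spans 484 days (inclusive of both endpoints).
484 = 7 × 69 + 1, so there are 69 full weeks plus 1 extra day.
Each full week contributes 3 days from the set (Thu, Fri, Sat): 69 × 3 = 207.
The 1 extra day is Wednesday — none qualify.
Total: 207 + 0 = 207.

207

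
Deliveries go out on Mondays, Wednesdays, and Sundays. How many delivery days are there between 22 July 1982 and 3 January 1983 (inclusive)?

22 July 1982 is a Thursday.
The range spans 166 days (inclusive of both endpoints).
166 = 7 × 23 + 5, so there are 23 full weeks plus 5 extra days.
Each full week contributes 3 days from the set (Mon, Wed, Sun): 23 × 3 = 69.
The 5 extra days are Thu, Fri, Sat, Sun, Mon — 2 of them qualify.
Total: 69 + 2 = 71.

71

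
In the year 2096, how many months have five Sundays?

5

A month has five Sundays exactly when Sunday falls within its first (length − 28) days.
Jan: 31 days, starts Sun → 5 of Sun, Mon, Tue ✓
Feb: 29 days, starts Wed → 5 of Wed
Mar: 31 days, starts Thu → 5 of Thu, Fri, Sat
Apr: 30 days, starts Sun → 5 of Sun, Mon ✓
May: 31 days, starts Tue → 5 of Tue, Wed, Thu
Jun: 30 days, starts Fri → 5 of Fri, Sat
Jul: 31 days, starts Sun → 5 of Sun, Mon, Tue ✓
Aug: 31 days, starts Wed → 5 of Wed, Thu, Fri
Sep: 30 days, starts Sat → 5 of Sat, Sun ✓
Oct: 31 days, starts Mon → 5 of Mon, Tue, Wed
Nov: 30 days, starts Thu → 5 of Thu, Fri
Dec: 31 days, starts Sat → 5 of Sat, Sun, Mon ✓
Months with five Sundays: Jan, Apr, Jul, Sep, Dec.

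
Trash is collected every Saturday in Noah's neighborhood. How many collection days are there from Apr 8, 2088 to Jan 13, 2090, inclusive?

Apr 8, 2088 is a Thursday.
That's 646 days from start to end, counting both.
646 = 7 × 92 + 2, so there are 92 full weeks plus 2 extra days.
Each full week contributes one Saturday: 92 so far.
The 2 extra days are Thu, Fri — none qualify.
Total: 92 + 0 = 92.

92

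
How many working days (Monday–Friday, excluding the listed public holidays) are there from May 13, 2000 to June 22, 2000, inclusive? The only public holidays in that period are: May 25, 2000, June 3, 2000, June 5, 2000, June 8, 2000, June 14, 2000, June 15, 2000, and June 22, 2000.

May 13, 2000 is a Saturday.
The range spans 41 days (inclusive of both endpoints).
41 = 7 × 5 + 6, so there are 5 full weeks plus 6 extra days.
Each full week contributes 5 weekdays (Mon–Fri): 5 × 5 = 25.
The 6 extra days are Sat, Sun, Mon, Tue, Wed, Thu — 4 of them qualify.
Total: 25 + 4 = 29.
Holidays: May 25, 2000 (Thu); June 3, 2000 (Sat); June 5, 2000 (Mon); June 8, 2000 (Thu); June 14, 2000 (Wed); June 15, 2000 (Thu); June 22, 2000 (Thu).
6 of the 7 holidays fall on weekdays; the rest are weekends and were already excluded.
Business days: 29 − 6 = 23.

23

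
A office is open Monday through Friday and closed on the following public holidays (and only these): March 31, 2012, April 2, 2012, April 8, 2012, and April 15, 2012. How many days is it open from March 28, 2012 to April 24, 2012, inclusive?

March 28, 2012 is a Wednesday.
From March 28, 2012 to April 24, 2012 is 28 days inclusive.
28 = 7 × 4, so the span is exactly 4 full weeks.
Each full week contributes 5 weekdays (Mon–Fri): 4 × 5 = 20.
Holidays: March 31, 2012 (Sat); April 2, 2012 (Mon); April 8, 2012 (Sun); April 15, 2012 (Sun).
1 of the 4 holidays fall on weekdays; the rest are weekends and were already excluded.
Business days: 20 − 1 = 19.

19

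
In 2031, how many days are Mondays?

52

Jan 1, 2031 is a Wednesday.
From Jan 1, 2031 to Dec 31, 2031 is 365 days inclusive.
365 = 7 × 52 + 1, so there are 52 full weeks plus 1 extra day.
Each full week contributes one Monday: 52 so far.
The 1 extra day is Wednesday — none qualify.
Total: 52 + 0 = 52.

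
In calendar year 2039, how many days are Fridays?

52

January 1, 2039 is a Saturday.
From January 1, 2039 to December 31, 2039 is 365 days inclusive.
365 = 7 × 52 + 1, so there are 52 full weeks plus 1 extra day.
Each full week contributes one Friday: 52 so far.
The 1 extra day is Saturday — none qualify.
Total: 52 + 0 = 52.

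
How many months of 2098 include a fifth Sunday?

4

A month has five Sundays exactly when Sunday falls within its first (length − 28) days.
Jan: 31 days, starts Wed → 5 of Wed, Thu, Fri
Feb: 28 days, starts Sat → 5 of (none)
Mar: 31 days, starts Sat → 5 of Sat, Sun, Mon ✓
Apr: 30 days, starts Tue → 5 of Tue, Wed
May: 31 days, starts Thu → 5 of Thu, Fri, Sat
Jun: 30 days, starts Sun → 5 of Sun, Mon ✓
Jul: 31 days, starts Tue → 5 of Tue, Wed, Thu
Aug: 31 days, starts Fri → 5 of Fri, Sat, Sun ✓
Sep: 30 days, starts Mon → 5 of Mon, Tue
Oct: 31 days, starts Wed → 5 of Wed, Thu, Fri
Nov: 30 days, starts Sat → 5 of Sat, Sun ✓
Dec: 31 days, starts Mon → 5 of Mon, Tue, Wed
Months with five Sundays: Mar, Jun, Aug, Nov.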